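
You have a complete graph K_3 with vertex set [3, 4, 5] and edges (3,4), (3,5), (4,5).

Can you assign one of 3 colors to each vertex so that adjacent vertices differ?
A valid 3-coloring: color 1: [4]; color 2: [5]; color 3: [3].
(χ(G) = 3 ≤ 3.)

Yes, G is 3-colorable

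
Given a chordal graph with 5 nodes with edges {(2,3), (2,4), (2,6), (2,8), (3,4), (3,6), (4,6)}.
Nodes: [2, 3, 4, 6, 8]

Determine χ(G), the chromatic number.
Clique number ω(G) = 4 (lower bound: χ ≥ ω).
The clique on [2, 3, 4, 6] has size 4, forcing χ ≥ 4, and the coloring below uses 4 colors, so χ(G) = 4.
A valid 4-coloring: color 1: [2]; color 2: [4, 8]; color 3: [6]; color 4: [3].

χ(G) = 4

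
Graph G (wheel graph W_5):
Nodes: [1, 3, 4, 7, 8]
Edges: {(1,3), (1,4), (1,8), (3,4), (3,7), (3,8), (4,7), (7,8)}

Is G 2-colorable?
No, G is not 2-colorable

The clique on vertices [1, 3, 8] has size 3 > 2, so it alone needs 3 colors.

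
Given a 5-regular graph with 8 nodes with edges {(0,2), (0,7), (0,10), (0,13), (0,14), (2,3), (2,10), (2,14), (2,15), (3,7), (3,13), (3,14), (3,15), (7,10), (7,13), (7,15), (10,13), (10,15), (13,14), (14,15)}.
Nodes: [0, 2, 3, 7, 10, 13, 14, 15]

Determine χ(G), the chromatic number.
χ(G) = 4

Clique number ω(G) = 4 (lower bound: χ ≥ ω).
The clique on [0, 7, 10, 13] has size 4, forcing χ ≥ 4, and the coloring below uses 4 colors, so χ(G) = 4.
A valid 4-coloring: color 1: [3, 10]; color 2: [2, 13]; color 3: [7, 14]; color 4: [0, 15].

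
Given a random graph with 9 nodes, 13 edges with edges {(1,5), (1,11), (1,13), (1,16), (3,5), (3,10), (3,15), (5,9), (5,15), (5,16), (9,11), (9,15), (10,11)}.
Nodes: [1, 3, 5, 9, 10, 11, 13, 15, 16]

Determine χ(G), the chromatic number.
χ(G) = 3

Clique number ω(G) = 3 (lower bound: χ ≥ ω).
The clique on [1, 5, 16] has size 3, forcing χ ≥ 3, and the coloring below uses 3 colors, so χ(G) = 3.
A valid 3-coloring: color 1: [5, 11, 13]; color 2: [1, 3, 9]; color 3: [10, 15, 16].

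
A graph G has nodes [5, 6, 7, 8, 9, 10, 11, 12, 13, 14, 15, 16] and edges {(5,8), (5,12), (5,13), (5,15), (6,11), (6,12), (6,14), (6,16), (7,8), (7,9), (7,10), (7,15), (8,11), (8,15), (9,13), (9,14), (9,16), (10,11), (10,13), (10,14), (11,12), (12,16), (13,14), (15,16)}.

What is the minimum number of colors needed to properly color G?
χ(G) = 3

Clique number ω(G) = 3 (lower bound: χ ≥ ω).
The clique on [5, 8, 15] has size 3, forcing χ ≥ 3, and the coloring below uses 3 colors, so χ(G) = 3.
A valid 3-coloring: color 1: [5, 7, 11, 14, 16]; color 2: [6, 13, 15]; color 3: [8, 9, 10, 12].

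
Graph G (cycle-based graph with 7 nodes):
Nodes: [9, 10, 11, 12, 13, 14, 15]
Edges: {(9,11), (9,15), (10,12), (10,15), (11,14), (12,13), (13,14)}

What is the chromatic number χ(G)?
Clique number ω(G) = 2 (lower bound: χ ≥ ω).
Odd cycle [14, 11, 9, 15, 10, 12, 13] needs 3 colors (χ ≥ 3).
The coloring below uses 3 colors, so χ(G) = 3.
A valid 3-coloring: color 1: [9, 12, 14]; color 2: [11, 13, 15]; color 3: [10].

χ(G) = 3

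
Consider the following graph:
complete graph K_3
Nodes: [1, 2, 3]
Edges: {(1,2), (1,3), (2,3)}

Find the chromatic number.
Clique number ω(G) = 3 (lower bound: χ ≥ ω).
The clique on [1, 2, 3] has size 3, forcing χ ≥ 3, and the coloring below uses 3 colors, so χ(G) = 3.
A valid 3-coloring: color 1: [1]; color 2: [2]; color 3: [3].

χ(G) = 3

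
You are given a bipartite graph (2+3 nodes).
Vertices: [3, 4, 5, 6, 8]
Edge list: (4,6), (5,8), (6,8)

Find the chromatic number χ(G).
Clique number ω(G) = 2 (lower bound: χ ≥ ω).
The graph is bipartite (no odd cycle), so 2 colors suffice: χ(G) = 2.
A valid 2-coloring: color 1: [3, 4, 8]; color 2: [5, 6].

χ(G) = 2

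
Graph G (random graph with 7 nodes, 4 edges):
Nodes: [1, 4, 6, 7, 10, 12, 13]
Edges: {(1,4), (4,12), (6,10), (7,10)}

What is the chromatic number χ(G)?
χ(G) = 2

Clique number ω(G) = 2 (lower bound: χ ≥ ω).
The graph is bipartite (no odd cycle), so 2 colors suffice: χ(G) = 2.
A valid 2-coloring: color 1: [4, 10, 13]; color 2: [1, 6, 7, 12].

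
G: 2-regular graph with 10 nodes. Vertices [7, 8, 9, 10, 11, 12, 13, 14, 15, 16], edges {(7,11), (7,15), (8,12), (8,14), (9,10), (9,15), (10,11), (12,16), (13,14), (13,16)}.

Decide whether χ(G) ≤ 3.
A valid 3-coloring: color 1: [8, 9, 11, 13]; color 2: [7, 10, 14, 16]; color 3: [12, 15].
(χ(G) = 3 ≤ 3.)

Yes, G is 3-colorable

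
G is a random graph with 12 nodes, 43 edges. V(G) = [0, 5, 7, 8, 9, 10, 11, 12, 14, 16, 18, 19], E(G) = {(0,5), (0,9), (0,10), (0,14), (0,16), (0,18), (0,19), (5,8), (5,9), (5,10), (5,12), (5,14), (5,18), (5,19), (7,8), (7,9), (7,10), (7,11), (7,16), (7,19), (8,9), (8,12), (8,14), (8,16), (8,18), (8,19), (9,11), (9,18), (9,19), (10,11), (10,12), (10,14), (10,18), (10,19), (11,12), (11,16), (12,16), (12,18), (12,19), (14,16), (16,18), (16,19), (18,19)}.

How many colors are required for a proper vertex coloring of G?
Clique number ω(G) = 5 (lower bound: χ ≥ ω).
Odd cycle [8, 12, 10, 0, 9] needs 3 colors (χ ≥ 3).
Vertex 5 is adjacent to every vertex of [0, 8, 9, 10, 12], which already need 3 colors among themselves, so 5 needs a new color (χ ≥ 4).
Vertex 18 is adjacent to every vertex of [0, 5, 8, 9, 10, 12], which already need 4 colors among themselves, so 18 needs a new color (χ ≥ 5).
Vertex 19 is adjacent to every vertex of [0, 5, 8, 9, 10, 12, 18], which already need 5 colors among themselves, so 19 needs a new color (χ ≥ 6).
The coloring below uses 6 colors, so χ(G) = 6.
A valid 6-coloring: color 1: [11, 14, 19]; color 2: [9, 10, 16]; color 3: [7, 18]; color 4: [5]; color 5: [0, 8]; color 6: [12].

χ(G) = 6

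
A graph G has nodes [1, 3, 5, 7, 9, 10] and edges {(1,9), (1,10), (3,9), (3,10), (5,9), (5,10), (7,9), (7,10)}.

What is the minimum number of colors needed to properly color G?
Clique number ω(G) = 2 (lower bound: χ ≥ ω).
The graph is bipartite (no odd cycle), so 2 colors suffice: χ(G) = 2.
A valid 2-coloring: color 1: [9, 10]; color 2: [1, 3, 5, 7].

χ(G) = 2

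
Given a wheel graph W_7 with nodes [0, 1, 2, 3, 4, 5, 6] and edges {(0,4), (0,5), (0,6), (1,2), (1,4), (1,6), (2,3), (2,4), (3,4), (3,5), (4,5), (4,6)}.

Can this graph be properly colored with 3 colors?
A valid 3-coloring: color 1: [4]; color 2: [0, 1, 3]; color 3: [2, 5, 6].
(χ(G) = 3 ≤ 3.)

Yes, G is 3-colorable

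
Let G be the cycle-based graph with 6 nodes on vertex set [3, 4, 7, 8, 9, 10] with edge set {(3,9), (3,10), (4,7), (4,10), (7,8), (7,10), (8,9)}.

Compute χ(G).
χ(G) = 3

Clique number ω(G) = 3 (lower bound: χ ≥ ω).
The clique on [4, 7, 10] has size 3, forcing χ ≥ 3, and the coloring below uses 3 colors, so χ(G) = 3.
A valid 3-coloring: color 1: [7, 9]; color 2: [8, 10]; color 3: [3, 4].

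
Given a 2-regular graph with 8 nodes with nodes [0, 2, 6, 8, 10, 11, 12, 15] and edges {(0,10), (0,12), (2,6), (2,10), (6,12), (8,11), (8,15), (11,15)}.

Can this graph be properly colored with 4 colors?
A valid 4-coloring: color 1: [10, 12, 15]; color 2: [0, 2, 8]; color 3: [6, 11].
(χ(G) = 3 ≤ 4.)

Yes, G is 4-colorable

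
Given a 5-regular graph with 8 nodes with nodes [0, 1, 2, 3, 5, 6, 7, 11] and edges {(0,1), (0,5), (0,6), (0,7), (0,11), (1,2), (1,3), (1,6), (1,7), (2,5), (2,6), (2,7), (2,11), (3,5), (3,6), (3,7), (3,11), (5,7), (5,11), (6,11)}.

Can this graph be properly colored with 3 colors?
Odd cycle [11, 6, 1, 7, 5] needs 3 colors (χ ≥ 3).
Vertex 0 is adjacent to every vertex of [1, 5, 6, 7, 11], which already need 3 colors among themselves, so 0 needs a new color (χ ≥ 4).
Hence χ(G) ≥ 4 > 3, so no proper 3-coloring exists.

No, G is not 3-colorable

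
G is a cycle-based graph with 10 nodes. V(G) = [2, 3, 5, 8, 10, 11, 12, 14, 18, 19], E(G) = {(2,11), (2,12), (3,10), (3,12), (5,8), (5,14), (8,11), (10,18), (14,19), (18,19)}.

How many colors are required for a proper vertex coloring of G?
χ(G) = 2

Clique number ω(G) = 2 (lower bound: χ ≥ ω).
The graph is bipartite (no odd cycle), so 2 colors suffice: χ(G) = 2.
A valid 2-coloring: color 1: [2, 3, 8, 14, 18]; color 2: [5, 10, 11, 12, 19].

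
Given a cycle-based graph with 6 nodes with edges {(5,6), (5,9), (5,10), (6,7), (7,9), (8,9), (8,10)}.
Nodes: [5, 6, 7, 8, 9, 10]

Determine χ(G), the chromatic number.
Clique number ω(G) = 2 (lower bound: χ ≥ ω).
The graph is bipartite (no odd cycle), so 2 colors suffice: χ(G) = 2.
A valid 2-coloring: color 1: [5, 7, 8]; color 2: [6, 9, 10].

χ(G) = 2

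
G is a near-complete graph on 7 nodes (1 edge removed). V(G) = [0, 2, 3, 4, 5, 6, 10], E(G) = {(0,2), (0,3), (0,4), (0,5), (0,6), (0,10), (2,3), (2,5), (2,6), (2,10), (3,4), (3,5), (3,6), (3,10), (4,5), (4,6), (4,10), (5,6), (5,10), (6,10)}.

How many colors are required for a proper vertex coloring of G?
χ(G) = 6

Clique number ω(G) = 6 (lower bound: χ ≥ ω).
The clique on [0, 2, 3, 5, 6, 10] has size 6, forcing χ ≥ 6, and the coloring below uses 6 colors, so χ(G) = 6.
A valid 6-coloring: color 1: [10]; color 2: [5]; color 3: [3]; color 4: [0]; color 5: [6]; color 6: [2, 4].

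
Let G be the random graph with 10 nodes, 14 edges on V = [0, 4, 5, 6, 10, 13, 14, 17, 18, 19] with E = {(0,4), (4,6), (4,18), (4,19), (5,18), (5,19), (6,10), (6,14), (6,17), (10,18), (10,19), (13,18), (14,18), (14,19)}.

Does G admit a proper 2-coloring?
A valid 2-coloring: color 1: [0, 6, 18, 19]; color 2: [4, 5, 10, 13, 14, 17].
(χ(G) = 2 ≤ 2.)

Yes, G is 2-colorable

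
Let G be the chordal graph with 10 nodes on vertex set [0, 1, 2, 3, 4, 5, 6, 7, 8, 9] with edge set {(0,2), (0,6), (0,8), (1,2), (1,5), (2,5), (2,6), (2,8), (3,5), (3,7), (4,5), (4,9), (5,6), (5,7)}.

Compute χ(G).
Clique number ω(G) = 3 (lower bound: χ ≥ ω).
The clique on [0, 2, 8] has size 3, forcing χ ≥ 3, and the coloring below uses 3 colors, so χ(G) = 3.
A valid 3-coloring: color 1: [0, 5, 9]; color 2: [2, 3, 4]; color 3: [1, 6, 7, 8].

χ(G) = 3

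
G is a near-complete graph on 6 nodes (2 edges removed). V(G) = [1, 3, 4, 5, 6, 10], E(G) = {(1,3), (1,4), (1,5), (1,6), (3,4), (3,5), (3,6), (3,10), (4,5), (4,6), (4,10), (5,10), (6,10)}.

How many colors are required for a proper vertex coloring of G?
χ(G) = 4

Clique number ω(G) = 4 (lower bound: χ ≥ ω).
The clique on [1, 3, 4, 5] has size 4, forcing χ ≥ 4, and the coloring below uses 4 colors, so χ(G) = 4.
A valid 4-coloring: color 1: [4]; color 2: [3]; color 3: [1, 10]; color 4: [5, 6].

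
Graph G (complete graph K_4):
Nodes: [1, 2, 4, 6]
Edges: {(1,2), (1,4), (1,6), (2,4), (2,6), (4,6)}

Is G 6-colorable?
Yes, G is 6-colorable

A valid 6-coloring: color 1: [2]; color 2: [6]; color 3: [1]; color 4: [4].
(χ(G) = 4 ≤ 6.)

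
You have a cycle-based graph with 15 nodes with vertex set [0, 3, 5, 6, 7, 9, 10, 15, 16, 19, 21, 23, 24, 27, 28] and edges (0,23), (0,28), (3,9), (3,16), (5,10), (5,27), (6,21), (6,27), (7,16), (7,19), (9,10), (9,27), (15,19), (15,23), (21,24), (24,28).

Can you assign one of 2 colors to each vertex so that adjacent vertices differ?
Odd cycle [19, 7, 16, 3, 9, 27, 6, 21, 24, 28, 0, 23, 15] needs 3 colors (χ ≥ 3).
Hence χ(G) ≥ 3 > 2, so no proper 2-coloring exists.

No, G is not 2-colorable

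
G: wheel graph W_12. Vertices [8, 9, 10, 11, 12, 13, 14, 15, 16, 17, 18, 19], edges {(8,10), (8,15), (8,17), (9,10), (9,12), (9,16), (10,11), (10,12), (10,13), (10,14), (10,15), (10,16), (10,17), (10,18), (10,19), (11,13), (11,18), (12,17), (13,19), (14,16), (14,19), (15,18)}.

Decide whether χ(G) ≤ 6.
A valid 6-coloring: color 1: [10]; color 2: [8, 12, 13, 16, 18]; color 3: [9, 11, 14, 15, 17]; color 4: [19].
(χ(G) = 4 ≤ 6.)

Yes, G is 6-colorable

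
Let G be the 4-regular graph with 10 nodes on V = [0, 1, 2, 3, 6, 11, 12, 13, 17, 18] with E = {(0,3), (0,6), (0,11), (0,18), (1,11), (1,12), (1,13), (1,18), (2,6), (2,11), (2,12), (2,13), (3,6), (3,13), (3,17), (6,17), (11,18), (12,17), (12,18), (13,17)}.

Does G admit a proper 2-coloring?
The clique on vertices [0, 3, 6] has size 3 > 2, so it alone needs 3 colors.

No, G is not 2-colorable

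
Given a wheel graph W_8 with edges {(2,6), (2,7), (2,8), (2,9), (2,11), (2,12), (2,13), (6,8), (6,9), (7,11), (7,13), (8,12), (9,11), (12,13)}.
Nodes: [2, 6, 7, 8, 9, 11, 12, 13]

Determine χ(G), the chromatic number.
Clique number ω(G) = 3 (lower bound: χ ≥ ω).
Odd cycle [8, 12, 13, 7, 11, 9, 6] needs 3 colors (χ ≥ 3).
Vertex 2 is adjacent to every vertex of [6, 7, 8, 9, 11, 12, 13], which already need 3 colors among themselves, so 2 needs a new color (χ ≥ 4).
The coloring below uses 4 colors, so χ(G) = 4.
A valid 4-coloring: color 1: [2]; color 2: [8, 9, 13]; color 3: [6, 7, 12]; color 4: [11].

χ(G) = 4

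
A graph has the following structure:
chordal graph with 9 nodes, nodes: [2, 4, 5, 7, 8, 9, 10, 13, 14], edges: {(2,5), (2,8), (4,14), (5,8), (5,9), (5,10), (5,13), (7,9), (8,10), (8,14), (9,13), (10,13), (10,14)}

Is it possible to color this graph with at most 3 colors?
A valid 3-coloring: color 1: [5, 7, 14]; color 2: [4, 8, 13]; color 3: [2, 9, 10].
(χ(G) = 3 ≤ 3.)

Yes, G is 3-colorable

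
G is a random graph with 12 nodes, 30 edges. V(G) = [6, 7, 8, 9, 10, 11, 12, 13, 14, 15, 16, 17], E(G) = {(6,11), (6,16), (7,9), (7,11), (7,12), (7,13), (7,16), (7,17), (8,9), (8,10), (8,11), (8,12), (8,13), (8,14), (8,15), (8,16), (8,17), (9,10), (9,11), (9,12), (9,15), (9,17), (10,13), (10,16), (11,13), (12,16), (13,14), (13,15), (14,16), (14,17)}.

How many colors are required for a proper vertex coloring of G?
χ(G) = 4

Clique number ω(G) = 3 (lower bound: χ ≥ ω).
Odd cycle [17, 14, 13, 11, 9] needs 3 colors (χ ≥ 3).
Vertex 8 is adjacent to every vertex of [9, 11, 13, 14, 17], which already need 3 colors among themselves, so 8 needs a new color (χ ≥ 4).
The coloring below uses 4 colors, so χ(G) = 4.
A valid 4-coloring: color 1: [6, 7, 8]; color 2: [9, 13, 16]; color 3: [10, 11, 12, 14, 15]; color 4: [17].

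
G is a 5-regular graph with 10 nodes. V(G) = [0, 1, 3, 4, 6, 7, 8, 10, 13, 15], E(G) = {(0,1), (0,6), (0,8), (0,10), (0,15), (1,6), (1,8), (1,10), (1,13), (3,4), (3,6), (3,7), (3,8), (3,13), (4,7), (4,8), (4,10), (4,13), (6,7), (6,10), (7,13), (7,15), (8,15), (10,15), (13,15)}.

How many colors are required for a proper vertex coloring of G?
χ(G) = 4

Clique number ω(G) = 4 (lower bound: χ ≥ ω).
The clique on [0, 1, 6, 10] has size 4, forcing χ ≥ 4, and the coloring below uses 4 colors, so χ(G) = 4.
A valid 4-coloring: color 1: [7, 8, 10]; color 2: [6, 13]; color 3: [0, 3]; color 4: [1, 4, 15].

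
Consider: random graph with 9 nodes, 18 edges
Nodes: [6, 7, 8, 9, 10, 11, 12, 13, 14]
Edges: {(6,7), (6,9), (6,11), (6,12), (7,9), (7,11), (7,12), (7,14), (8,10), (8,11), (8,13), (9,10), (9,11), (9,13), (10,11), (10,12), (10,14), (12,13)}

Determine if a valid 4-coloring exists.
Yes, G is 4-colorable

A valid 4-coloring: color 1: [7, 10, 13]; color 2: [11, 12, 14]; color 3: [8, 9]; color 4: [6].
(χ(G) = 4 ≤ 4.)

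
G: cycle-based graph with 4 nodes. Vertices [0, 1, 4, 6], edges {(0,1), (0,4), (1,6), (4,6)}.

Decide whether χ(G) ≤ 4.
Yes, G is 4-colorable

A valid 4-coloring: color 1: [0, 6]; color 2: [1, 4].
(χ(G) = 2 ≤ 4.)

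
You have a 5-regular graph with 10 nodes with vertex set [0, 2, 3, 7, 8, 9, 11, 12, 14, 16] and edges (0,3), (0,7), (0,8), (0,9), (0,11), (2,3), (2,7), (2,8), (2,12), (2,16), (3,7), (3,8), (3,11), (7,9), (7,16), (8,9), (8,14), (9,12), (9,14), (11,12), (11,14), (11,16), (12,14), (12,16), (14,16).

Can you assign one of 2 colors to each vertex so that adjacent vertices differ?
No, G is not 2-colorable

The clique on vertices [11, 12, 14, 16] has size 4 > 2, so it alone needs 4 colors.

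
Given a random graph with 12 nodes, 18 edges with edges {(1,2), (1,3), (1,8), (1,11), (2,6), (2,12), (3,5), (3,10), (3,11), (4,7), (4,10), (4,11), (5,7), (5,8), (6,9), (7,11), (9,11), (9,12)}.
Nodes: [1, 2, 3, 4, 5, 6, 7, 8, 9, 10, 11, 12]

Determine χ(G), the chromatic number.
χ(G) = 3

Clique number ω(G) = 3 (lower bound: χ ≥ ω).
The clique on [1, 3, 11] has size 3, forcing χ ≥ 3, and the coloring below uses 3 colors, so χ(G) = 3.
A valid 3-coloring: color 1: [2, 5, 10, 11]; color 2: [3, 4, 8, 9]; color 3: [1, 6, 7, 12].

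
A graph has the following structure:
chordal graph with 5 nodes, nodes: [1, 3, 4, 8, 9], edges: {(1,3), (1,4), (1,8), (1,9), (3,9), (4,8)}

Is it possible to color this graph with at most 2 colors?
No, G is not 2-colorable

The clique on vertices [1, 4, 8] has size 3 > 2, so it alone needs 3 colors.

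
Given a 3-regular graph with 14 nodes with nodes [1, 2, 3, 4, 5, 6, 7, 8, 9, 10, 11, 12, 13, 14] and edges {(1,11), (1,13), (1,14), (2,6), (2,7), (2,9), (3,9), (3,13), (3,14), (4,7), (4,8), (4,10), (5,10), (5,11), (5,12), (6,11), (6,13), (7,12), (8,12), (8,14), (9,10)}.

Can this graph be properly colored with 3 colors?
A valid 3-coloring: color 1: [1, 5, 6, 7, 8, 9]; color 2: [2, 3, 4, 11, 12]; color 3: [10, 13, 14].
(χ(G) = 3 ≤ 3.)

Yes, G is 3-colorable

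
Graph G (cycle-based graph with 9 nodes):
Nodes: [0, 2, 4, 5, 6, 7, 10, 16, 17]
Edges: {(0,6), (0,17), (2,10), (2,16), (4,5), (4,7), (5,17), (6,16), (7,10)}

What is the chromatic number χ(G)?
Clique number ω(G) = 2 (lower bound: χ ≥ ω).
Odd cycle [2, 10, 7, 4, 5, 17, 0, 6, 16] needs 3 colors (χ ≥ 3).
The coloring below uses 3 colors, so χ(G) = 3.
A valid 3-coloring: color 1: [2, 5, 6, 7]; color 2: [4, 10, 16, 17]; color 3: [0].

χ(G) = 3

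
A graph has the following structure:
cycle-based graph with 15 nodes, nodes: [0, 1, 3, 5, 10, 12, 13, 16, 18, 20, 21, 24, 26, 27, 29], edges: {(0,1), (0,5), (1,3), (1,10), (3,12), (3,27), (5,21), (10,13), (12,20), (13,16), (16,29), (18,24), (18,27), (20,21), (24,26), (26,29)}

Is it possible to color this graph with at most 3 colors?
A valid 3-coloring: color 1: [1, 5, 13, 20, 24, 27, 29]; color 2: [0, 3, 10, 16, 18, 21, 26]; color 3: [12].
(χ(G) = 3 ≤ 3.)

Yes, G is 3-colorable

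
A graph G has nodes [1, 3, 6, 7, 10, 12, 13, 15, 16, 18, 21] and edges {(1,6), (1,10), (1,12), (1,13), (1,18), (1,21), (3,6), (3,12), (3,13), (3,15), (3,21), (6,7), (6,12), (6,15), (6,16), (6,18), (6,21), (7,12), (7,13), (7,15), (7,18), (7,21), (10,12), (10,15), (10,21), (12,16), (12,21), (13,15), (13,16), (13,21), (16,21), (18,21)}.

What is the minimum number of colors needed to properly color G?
χ(G) = 4

Clique number ω(G) = 4 (lower bound: χ ≥ ω).
The clique on [1, 10, 12, 21] has size 4, forcing χ ≥ 4, and the coloring below uses 4 colors, so χ(G) = 4.
A valid 4-coloring: color 1: [15, 21]; color 2: [6, 10, 13]; color 3: [12, 18]; color 4: [1, 3, 7, 16].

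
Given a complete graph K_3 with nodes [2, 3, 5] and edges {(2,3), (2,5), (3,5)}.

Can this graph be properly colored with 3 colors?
A valid 3-coloring: color 1: [5]; color 2: [2]; color 3: [3].
(χ(G) = 3 ≤ 3.)

Yes, G is 3-colorable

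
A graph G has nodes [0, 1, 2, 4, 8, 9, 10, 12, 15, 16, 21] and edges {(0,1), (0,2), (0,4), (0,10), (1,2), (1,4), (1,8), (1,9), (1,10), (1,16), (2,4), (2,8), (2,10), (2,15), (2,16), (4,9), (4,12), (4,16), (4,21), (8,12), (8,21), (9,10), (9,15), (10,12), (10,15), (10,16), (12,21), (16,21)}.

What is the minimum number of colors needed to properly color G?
χ(G) = 4

Clique number ω(G) = 4 (lower bound: χ ≥ ω).
The clique on [0, 1, 2, 10] has size 4, forcing χ ≥ 4, and the coloring below uses 4 colors, so χ(G) = 4.
A valid 4-coloring: color 1: [4, 8, 10]; color 2: [2, 9, 21]; color 3: [1, 12, 15]; color 4: [0, 16].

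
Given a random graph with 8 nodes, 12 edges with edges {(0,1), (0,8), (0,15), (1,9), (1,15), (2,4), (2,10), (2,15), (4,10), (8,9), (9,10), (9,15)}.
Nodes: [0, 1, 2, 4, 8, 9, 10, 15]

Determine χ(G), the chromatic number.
χ(G) = 3

Clique number ω(G) = 3 (lower bound: χ ≥ ω).
The clique on [0, 1, 15] has size 3, forcing χ ≥ 3, and the coloring below uses 3 colors, so χ(G) = 3.
A valid 3-coloring: color 1: [8, 10, 15]; color 2: [0, 4, 9]; color 3: [1, 2].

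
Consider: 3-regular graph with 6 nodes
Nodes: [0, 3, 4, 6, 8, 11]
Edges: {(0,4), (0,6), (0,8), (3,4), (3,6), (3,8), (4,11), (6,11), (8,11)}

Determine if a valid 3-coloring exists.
Yes, G is 3-colorable

A valid 3-coloring: color 1: [4, 6, 8]; color 2: [0, 3, 11].
(χ(G) = 2 ≤ 3.)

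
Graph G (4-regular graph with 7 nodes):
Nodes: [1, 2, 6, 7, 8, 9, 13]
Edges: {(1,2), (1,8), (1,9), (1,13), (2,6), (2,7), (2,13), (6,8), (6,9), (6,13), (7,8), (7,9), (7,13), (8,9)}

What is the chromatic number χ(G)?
χ(G) = 3

Clique number ω(G) = 3 (lower bound: χ ≥ ω).
The clique on [1, 8, 9] has size 3, forcing χ ≥ 3, and the coloring below uses 3 colors, so χ(G) = 3.
A valid 3-coloring: color 1: [9, 13]; color 2: [1, 6, 7]; color 3: [2, 8].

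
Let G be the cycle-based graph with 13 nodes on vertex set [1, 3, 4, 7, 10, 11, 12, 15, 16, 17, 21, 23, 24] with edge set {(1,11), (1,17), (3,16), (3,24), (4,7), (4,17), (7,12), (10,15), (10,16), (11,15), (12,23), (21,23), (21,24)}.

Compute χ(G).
Clique number ω(G) = 2 (lower bound: χ ≥ ω).
Odd cycle [16, 10, 15, 11, 1, 17, 4, 7, 12, 23, 21, 24, 3] needs 3 colors (χ ≥ 3).
The coloring below uses 3 colors, so χ(G) = 3.
A valid 3-coloring: color 1: [1, 4, 12, 15, 16, 24]; color 2: [3, 7, 10, 11, 17, 23]; color 3: [21].

χ(G) = 3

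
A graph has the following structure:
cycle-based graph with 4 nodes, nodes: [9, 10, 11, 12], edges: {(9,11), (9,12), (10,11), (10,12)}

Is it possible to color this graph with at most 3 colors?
A valid 3-coloring: color 1: [9, 10]; color 2: [11, 12].
(χ(G) = 2 ≤ 3.)

Yes, G is 3-colorable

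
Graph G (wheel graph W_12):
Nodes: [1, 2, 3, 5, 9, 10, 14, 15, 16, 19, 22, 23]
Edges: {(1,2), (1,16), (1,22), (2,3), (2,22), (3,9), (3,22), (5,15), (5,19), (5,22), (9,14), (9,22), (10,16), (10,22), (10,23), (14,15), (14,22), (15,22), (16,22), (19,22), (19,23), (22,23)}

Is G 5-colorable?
Yes, G is 5-colorable

A valid 5-coloring: color 1: [22]; color 2: [2, 9, 10, 15, 19]; color 3: [3, 5, 14, 16, 23]; color 4: [1].
(χ(G) = 4 ≤ 5.)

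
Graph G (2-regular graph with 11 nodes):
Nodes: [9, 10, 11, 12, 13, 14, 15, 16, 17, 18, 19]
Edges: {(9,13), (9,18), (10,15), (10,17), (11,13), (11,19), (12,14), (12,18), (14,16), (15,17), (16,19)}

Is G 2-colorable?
No, G is not 2-colorable

The clique on vertices [10, 15, 17] has size 3 > 2, so it alone needs 3 colors.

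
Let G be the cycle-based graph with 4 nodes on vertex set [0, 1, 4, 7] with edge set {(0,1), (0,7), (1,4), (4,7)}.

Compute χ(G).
Clique number ω(G) = 2 (lower bound: χ ≥ ω).
The graph is bipartite (no odd cycle), so 2 colors suffice: χ(G) = 2.
A valid 2-coloring: color 1: [1, 7]; color 2: [0, 4].

χ(G) = 2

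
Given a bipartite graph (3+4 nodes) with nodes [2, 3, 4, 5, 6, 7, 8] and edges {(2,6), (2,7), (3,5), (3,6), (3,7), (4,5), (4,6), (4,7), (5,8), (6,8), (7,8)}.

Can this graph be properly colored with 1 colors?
No, G is not 1-colorable

Edge (5,8) forces its endpoints to differ, so 1 color is not enough.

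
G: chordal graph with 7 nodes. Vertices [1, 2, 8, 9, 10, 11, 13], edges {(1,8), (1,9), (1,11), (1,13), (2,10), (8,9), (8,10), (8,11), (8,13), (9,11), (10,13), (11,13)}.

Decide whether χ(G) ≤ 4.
Yes, G is 4-colorable

A valid 4-coloring: color 1: [2, 8]; color 2: [10, 11]; color 3: [1]; color 4: [9, 13].
(χ(G) = 4 ≤ 4.)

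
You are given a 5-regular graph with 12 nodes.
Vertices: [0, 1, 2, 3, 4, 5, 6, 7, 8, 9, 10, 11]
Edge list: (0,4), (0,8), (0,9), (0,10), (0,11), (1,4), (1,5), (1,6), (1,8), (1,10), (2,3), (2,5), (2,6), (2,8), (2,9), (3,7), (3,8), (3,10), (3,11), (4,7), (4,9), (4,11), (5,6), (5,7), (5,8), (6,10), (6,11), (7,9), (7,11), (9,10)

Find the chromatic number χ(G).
Clique number ω(G) = 3 (lower bound: χ ≥ ω).
Suppose a proper 3-coloring c exists. The clique [0, 4, 9] takes 3 distinct colors; by symmetry let c(0) = 1, c(4) = 2, c(9) = 3.
- Vertex 7: neighbors [4, 9] already have colors [2, 3] ⇒ c(7) = 1.
- Vertex 10: neighbors [0, 9] already have colors [1, 3] ⇒ c(10) = 2.
- Vertex 3: neighbors [7, 10] already have colors [1, 2] ⇒ c(3) = 3.
- Vertex 11: neighbors [0, 4, 3] already have colors [1, 2, 3] — all 3 colors blocked. Contradiction.
The forced assignments end in a contradiction, so G has no proper 3-coloring (χ ≥ 4).
The coloring below uses 4 colors, so χ(G) = 4.
A valid 4-coloring: color 1: [0, 6, 7]; color 2: [4, 8, 10]; color 3: [3, 5, 9]; color 4: [1, 2, 11].

χ(G) = 4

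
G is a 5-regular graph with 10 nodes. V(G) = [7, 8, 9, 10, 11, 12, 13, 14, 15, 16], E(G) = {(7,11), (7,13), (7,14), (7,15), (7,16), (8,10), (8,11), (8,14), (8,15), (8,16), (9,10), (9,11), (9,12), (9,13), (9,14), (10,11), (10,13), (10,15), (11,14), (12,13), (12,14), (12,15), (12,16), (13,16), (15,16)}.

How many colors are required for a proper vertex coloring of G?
χ(G) = 4

Clique number ω(G) = 3 (lower bound: χ ≥ ω).
Odd cycle [11, 10, 13, 12, 14] needs 3 colors (χ ≥ 3).
Vertex 9 is adjacent to every vertex of [10, 11, 12, 13, 14], which already need 3 colors among themselves, so 9 needs a new color (χ ≥ 4).
The coloring below uses 4 colors, so χ(G) = 4.
A valid 4-coloring: color 1: [7, 8, 9]; color 2: [10, 12]; color 3: [11, 13, 15]; color 4: [14, 16].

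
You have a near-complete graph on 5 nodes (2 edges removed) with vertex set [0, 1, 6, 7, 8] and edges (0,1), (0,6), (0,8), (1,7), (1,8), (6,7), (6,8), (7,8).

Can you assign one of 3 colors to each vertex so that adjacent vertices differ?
A valid 3-coloring: color 1: [8]; color 2: [0, 7]; color 3: [1, 6].
(χ(G) = 3 ≤ 3.)

Yes, G is 3-colorable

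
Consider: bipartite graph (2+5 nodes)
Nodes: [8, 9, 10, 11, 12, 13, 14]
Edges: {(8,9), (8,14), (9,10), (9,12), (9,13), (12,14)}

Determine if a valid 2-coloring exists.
A valid 2-coloring: color 1: [9, 11, 14]; color 2: [8, 10, 12, 13].
(χ(G) = 2 ≤ 2.)

Yes, G is 2-colorable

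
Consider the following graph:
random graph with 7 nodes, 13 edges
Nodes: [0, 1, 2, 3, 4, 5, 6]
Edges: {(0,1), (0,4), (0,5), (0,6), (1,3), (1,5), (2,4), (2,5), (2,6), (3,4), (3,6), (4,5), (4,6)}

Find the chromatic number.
χ(G) = 3

Clique number ω(G) = 3 (lower bound: χ ≥ ω).
The clique on [0, 1, 5] has size 3, forcing χ ≥ 3, and the coloring below uses 3 colors, so χ(G) = 3.
A valid 3-coloring: color 1: [1, 4]; color 2: [0, 2, 3]; color 3: [5, 6].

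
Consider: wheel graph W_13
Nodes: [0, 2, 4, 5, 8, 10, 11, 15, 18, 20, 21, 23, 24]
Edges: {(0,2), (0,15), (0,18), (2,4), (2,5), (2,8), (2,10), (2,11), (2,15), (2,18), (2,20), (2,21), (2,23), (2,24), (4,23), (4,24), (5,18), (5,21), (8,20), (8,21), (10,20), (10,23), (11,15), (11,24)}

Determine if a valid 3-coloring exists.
A valid 3-coloring: color 1: [2]; color 2: [15, 18, 20, 21, 23, 24]; color 3: [0, 4, 5, 8, 10, 11].
(χ(G) = 3 ≤ 3.)

Yes, G is 3-colorable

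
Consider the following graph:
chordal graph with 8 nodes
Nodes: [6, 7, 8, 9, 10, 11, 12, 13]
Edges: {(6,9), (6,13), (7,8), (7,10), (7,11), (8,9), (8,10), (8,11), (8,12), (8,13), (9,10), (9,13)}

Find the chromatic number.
Clique number ω(G) = 3 (lower bound: χ ≥ ω).
The clique on [8, 9, 10] has size 3, forcing χ ≥ 3, and the coloring below uses 3 colors, so χ(G) = 3.
A valid 3-coloring: color 1: [6, 8]; color 2: [7, 9, 12]; color 3: [10, 11, 13].

χ(G) = 3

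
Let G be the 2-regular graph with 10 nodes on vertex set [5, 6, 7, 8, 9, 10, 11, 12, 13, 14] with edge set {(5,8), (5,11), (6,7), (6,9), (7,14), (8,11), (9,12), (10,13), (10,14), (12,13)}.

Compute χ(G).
Clique number ω(G) = 3 (lower bound: χ ≥ ω).
The clique on [5, 8, 11] has size 3, forcing χ ≥ 3, and the coloring below uses 3 colors, so χ(G) = 3.
A valid 3-coloring: color 1: [5, 7, 9, 13]; color 2: [6, 8, 10, 12]; color 3: [11, 14].

χ(G) = 3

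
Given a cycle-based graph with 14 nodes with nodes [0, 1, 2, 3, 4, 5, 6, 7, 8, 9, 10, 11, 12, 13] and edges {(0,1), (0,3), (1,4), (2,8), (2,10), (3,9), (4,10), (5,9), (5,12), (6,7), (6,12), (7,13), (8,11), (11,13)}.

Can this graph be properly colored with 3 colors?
Yes, G is 3-colorable

A valid 3-coloring: color 1: [1, 3, 5, 6, 8, 10, 13]; color 2: [0, 2, 4, 7, 9, 11, 12].
(χ(G) = 2 ≤ 3.)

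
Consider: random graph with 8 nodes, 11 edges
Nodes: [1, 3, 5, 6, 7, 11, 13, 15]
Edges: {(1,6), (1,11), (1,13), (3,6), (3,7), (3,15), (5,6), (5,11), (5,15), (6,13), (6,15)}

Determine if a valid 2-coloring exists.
The clique on vertices [1, 6, 13] has size 3 > 2, so it alone needs 3 colors.

No, G is not 2-colorable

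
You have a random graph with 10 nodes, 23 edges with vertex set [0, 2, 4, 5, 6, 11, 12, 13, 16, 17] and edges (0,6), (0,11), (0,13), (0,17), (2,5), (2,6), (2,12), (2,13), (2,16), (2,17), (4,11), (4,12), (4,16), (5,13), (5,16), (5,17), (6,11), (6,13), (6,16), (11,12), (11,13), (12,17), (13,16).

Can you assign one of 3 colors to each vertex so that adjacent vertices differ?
No, G is not 3-colorable

The clique on vertices [0, 6, 11, 13] has size 4 > 3, so it alone needs 4 colors.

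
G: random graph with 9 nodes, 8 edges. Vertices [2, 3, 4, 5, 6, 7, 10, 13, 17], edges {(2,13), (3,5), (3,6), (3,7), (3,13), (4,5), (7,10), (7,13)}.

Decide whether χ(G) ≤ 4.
Yes, G is 4-colorable

A valid 4-coloring: color 1: [2, 3, 4, 10, 17]; color 2: [5, 6, 7]; color 3: [13].
(χ(G) = 3 ≤ 4.)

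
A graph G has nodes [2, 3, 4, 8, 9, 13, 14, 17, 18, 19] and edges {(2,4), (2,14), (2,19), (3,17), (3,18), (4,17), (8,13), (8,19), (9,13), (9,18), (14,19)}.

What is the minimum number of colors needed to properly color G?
Clique number ω(G) = 3 (lower bound: χ ≥ ω).
The clique on [2, 14, 19] has size 3, forcing χ ≥ 3, and the coloring below uses 3 colors, so χ(G) = 3.
A valid 3-coloring: color 1: [3, 4, 9, 19]; color 2: [2, 8, 17, 18]; color 3: [13, 14].

χ(G) = 3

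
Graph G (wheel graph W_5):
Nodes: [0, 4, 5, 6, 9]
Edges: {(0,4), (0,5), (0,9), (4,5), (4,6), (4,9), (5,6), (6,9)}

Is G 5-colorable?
Yes, G is 5-colorable

A valid 5-coloring: color 1: [4]; color 2: [0, 6]; color 3: [5, 9].
(χ(G) = 3 ≤ 5.)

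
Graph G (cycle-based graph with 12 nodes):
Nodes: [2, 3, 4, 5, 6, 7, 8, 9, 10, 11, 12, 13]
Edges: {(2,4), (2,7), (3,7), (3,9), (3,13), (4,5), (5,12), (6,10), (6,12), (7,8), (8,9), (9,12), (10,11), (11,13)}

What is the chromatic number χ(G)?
Clique number ω(G) = 2 (lower bound: χ ≥ ω).
Odd cycle [2, 4, 5, 12, 9, 3, 7] needs 3 colors (χ ≥ 3).
The coloring below uses 3 colors, so χ(G) = 3.
A valid 3-coloring: color 1: [3, 4, 8, 11, 12]; color 2: [5, 7, 9, 10, 13]; color 3: [2, 6].

χ(G) = 3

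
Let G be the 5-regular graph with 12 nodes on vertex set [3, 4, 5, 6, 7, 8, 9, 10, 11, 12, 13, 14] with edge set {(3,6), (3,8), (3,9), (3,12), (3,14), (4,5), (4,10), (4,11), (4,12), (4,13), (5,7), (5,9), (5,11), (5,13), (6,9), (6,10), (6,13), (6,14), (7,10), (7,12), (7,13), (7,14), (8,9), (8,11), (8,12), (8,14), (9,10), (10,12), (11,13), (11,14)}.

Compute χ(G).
χ(G) = 4

Clique number ω(G) = 4 (lower bound: χ ≥ ω).
The clique on [4, 5, 11, 13] has size 4, forcing χ ≥ 4, and the coloring below uses 4 colors, so χ(G) = 4.
A valid 4-coloring: color 1: [4, 6, 7, 8]; color 2: [9, 12, 13, 14]; color 3: [3, 5, 10]; color 4: [11].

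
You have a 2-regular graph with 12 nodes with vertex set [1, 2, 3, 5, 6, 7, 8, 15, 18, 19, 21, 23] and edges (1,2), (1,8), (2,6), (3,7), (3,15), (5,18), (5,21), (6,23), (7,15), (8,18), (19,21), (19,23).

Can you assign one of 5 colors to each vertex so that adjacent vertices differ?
A valid 5-coloring: color 1: [2, 3, 5, 8, 19]; color 2: [1, 6, 15, 18, 21]; color 3: [7, 23].
(χ(G) = 3 ≤ 5.)

Yes, G is 5-colorable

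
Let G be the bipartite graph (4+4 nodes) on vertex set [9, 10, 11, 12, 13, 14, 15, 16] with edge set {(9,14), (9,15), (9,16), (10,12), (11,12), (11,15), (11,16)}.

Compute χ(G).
Clique number ω(G) = 2 (lower bound: χ ≥ ω).
The graph is bipartite (no odd cycle), so 2 colors suffice: χ(G) = 2.
A valid 2-coloring: color 1: [9, 10, 11, 13]; color 2: [12, 14, 15, 16].

χ(G) = 2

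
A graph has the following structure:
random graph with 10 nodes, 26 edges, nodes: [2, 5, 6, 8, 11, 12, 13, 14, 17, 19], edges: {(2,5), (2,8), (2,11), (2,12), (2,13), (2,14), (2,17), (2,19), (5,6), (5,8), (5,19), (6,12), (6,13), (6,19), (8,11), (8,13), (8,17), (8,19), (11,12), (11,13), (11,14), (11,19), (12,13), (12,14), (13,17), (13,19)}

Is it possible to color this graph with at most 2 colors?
No, G is not 2-colorable

The clique on vertices [2, 8, 11, 13, 19] has size 5 > 2, so it alone needs 5 colors.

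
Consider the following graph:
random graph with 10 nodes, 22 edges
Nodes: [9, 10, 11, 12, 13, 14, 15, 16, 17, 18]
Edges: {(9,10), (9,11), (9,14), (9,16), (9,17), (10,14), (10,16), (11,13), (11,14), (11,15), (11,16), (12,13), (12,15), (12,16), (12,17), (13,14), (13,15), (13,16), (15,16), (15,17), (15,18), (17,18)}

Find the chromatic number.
χ(G) = 4

Clique number ω(G) = 4 (lower bound: χ ≥ ω).
The clique on [11, 13, 15, 16] has size 4, forcing χ ≥ 4, and the coloring below uses 4 colors, so χ(G) = 4.
A valid 4-coloring: color 1: [14, 16, 17]; color 2: [9, 15]; color 3: [10, 13, 18]; color 4: [11, 12].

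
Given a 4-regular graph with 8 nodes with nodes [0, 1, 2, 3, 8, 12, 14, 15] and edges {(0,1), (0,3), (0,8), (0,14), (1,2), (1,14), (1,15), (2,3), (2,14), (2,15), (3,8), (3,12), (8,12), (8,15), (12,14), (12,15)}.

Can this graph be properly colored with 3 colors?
A valid 3-coloring: color 1: [0, 2, 12]; color 2: [1, 8]; color 3: [3, 14, 15].
(χ(G) = 3 ≤ 3.)

Yes, G is 3-colorable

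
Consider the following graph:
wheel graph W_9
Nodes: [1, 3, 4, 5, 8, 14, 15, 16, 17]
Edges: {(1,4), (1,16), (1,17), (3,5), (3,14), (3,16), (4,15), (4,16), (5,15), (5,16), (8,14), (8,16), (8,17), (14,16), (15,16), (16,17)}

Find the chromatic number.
Clique number ω(G) = 3 (lower bound: χ ≥ ω).
The clique on [1, 16, 17] has size 3, forcing χ ≥ 3, and the coloring below uses 3 colors, so χ(G) = 3.
A valid 3-coloring: color 1: [16]; color 2: [4, 5, 14, 17]; color 3: [1, 3, 8, 15].

χ(G) = 3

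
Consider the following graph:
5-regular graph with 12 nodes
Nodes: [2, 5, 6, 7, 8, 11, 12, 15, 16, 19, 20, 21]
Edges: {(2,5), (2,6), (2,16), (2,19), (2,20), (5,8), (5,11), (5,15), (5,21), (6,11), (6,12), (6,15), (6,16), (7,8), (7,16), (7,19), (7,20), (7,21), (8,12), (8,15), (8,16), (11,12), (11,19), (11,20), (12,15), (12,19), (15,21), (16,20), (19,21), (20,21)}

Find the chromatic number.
χ(G) = 4

Clique number ω(G) = 3 (lower bound: χ ≥ ω).
Suppose a proper 3-coloring c exists. The clique [2, 6, 16] takes 3 distinct colors; by symmetry let c(2) = 1, c(6) = 2, c(16) = 3.
- Vertex 20: neighbors [2, 16] already have colors [1, 3] ⇒ c(20) = 2.
- Vertex 7: neighbors [20, 16] already have colors [2, 3] ⇒ c(7) = 1.
- Vertex 8: neighbors [7, 16] already have colors [1, 3] ⇒ c(8) = 2.
- Vertex 5: neighbors [2, 8] already have colors [1, 2] ⇒ c(5) = 3.
- Vertex 21: neighbors [7, 20, 5] already have colors [1, 2, 3] — all 3 colors blocked. Contradiction.
The forced assignments end in a contradiction, so G has no proper 3-coloring (χ ≥ 4).
The coloring below uses 4 colors, so χ(G) = 4.
A valid 4-coloring: color 1: [2, 7, 11, 15]; color 2: [5, 16, 19]; color 3: [6, 8, 20]; color 4: [12, 21].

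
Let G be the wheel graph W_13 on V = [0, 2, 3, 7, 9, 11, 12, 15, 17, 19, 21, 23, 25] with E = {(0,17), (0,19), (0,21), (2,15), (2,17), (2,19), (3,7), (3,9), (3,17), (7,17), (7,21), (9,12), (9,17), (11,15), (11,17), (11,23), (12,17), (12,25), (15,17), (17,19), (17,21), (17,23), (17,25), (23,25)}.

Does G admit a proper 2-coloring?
The clique on vertices [0, 17, 19] has size 3 > 2, so it alone needs 3 colors.

No, G is not 2-colorable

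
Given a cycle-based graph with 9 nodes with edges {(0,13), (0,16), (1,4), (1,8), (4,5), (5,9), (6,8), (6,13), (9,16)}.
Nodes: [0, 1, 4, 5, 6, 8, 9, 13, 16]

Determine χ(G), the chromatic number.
χ(G) = 3

Clique number ω(G) = 2 (lower bound: χ ≥ ω).
Odd cycle [13, 0, 16, 9, 5, 4, 1, 8, 6] needs 3 colors (χ ≥ 3).
The coloring below uses 3 colors, so χ(G) = 3.
A valid 3-coloring: color 1: [5, 8, 13, 16]; color 2: [0, 4, 6, 9]; color 3: [1].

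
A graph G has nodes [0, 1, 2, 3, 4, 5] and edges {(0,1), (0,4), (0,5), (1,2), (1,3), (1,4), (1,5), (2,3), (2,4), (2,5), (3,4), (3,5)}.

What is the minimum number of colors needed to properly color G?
χ(G) = 4

Clique number ω(G) = 4 (lower bound: χ ≥ ω).
The clique on [1, 2, 3, 4] has size 4, forcing χ ≥ 4, and the coloring below uses 4 colors, so χ(G) = 4.
A valid 4-coloring: color 1: [1]; color 2: [4, 5]; color 3: [0, 3]; color 4: [2].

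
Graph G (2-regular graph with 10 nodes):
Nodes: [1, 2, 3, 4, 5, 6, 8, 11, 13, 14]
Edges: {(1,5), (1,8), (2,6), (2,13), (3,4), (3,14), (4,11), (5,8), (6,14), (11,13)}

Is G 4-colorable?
Yes, G is 4-colorable

A valid 4-coloring: color 1: [4, 6, 8, 13]; color 2: [2, 3, 5, 11]; color 3: [1, 14].
(χ(G) = 3 ≤ 4.)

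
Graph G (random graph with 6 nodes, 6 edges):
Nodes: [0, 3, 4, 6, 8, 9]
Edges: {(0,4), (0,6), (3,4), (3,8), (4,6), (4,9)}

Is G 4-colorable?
Yes, G is 4-colorable

A valid 4-coloring: color 1: [4, 8]; color 2: [3, 6, 9]; color 3: [0].
(χ(G) = 3 ≤ 4.)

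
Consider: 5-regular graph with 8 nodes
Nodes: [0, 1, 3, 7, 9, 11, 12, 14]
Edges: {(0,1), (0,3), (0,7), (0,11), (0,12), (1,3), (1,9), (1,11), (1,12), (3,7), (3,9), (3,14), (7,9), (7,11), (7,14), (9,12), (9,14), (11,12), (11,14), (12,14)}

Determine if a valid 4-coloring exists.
A valid 4-coloring: color 1: [1, 7]; color 2: [9, 11]; color 3: [0, 14]; color 4: [3, 12].
(χ(G) = 4 ≤ 4.)

Yes, G is 4-colorable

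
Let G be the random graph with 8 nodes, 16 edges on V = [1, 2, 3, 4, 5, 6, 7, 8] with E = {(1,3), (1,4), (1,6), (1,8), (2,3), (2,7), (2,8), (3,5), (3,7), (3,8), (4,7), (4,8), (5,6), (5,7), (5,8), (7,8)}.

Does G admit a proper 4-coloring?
A valid 4-coloring: color 1: [6, 8]; color 2: [3, 4]; color 3: [1, 7]; color 4: [2, 5].
(χ(G) = 4 ≤ 4.)

Yes, G is 4-colorable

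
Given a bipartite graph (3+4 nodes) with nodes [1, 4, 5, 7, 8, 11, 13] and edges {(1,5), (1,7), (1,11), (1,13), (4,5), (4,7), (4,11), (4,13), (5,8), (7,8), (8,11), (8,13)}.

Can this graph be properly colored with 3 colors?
Yes, G is 3-colorable

A valid 3-coloring: color 1: [1, 4, 8]; color 2: [5, 7, 11, 13].
(χ(G) = 2 ≤ 3.)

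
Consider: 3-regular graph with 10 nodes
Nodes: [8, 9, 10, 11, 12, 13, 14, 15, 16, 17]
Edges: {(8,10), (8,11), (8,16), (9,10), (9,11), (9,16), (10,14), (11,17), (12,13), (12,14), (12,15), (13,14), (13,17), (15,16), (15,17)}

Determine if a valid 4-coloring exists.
Yes, G is 4-colorable

A valid 4-coloring: color 1: [10, 12, 16, 17]; color 2: [8, 9, 14, 15]; color 3: [11, 13].
(χ(G) = 3 ≤ 4.)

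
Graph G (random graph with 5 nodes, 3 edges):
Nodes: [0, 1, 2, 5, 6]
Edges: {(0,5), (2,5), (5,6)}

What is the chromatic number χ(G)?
Clique number ω(G) = 2 (lower bound: χ ≥ ω).
The graph is bipartite (no odd cycle), so 2 colors suffice: χ(G) = 2.
A valid 2-coloring: color 1: [1, 5]; color 2: [0, 2, 6].

χ(G) = 2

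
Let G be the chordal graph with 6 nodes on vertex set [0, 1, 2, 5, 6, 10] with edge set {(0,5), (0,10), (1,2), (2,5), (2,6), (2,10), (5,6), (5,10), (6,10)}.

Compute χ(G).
Clique number ω(G) = 4 (lower bound: χ ≥ ω).
The clique on [2, 5, 6, 10] has size 4, forcing χ ≥ 4, and the coloring below uses 4 colors, so χ(G) = 4.
A valid 4-coloring: color 1: [1, 10]; color 2: [5]; color 3: [0, 2]; color 4: [6].

χ(G) = 4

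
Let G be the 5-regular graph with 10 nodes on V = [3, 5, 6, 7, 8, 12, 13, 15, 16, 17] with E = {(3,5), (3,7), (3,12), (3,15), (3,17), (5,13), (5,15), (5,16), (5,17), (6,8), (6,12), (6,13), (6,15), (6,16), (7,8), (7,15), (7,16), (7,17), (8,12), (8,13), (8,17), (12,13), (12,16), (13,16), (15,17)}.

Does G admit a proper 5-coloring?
Yes, G is 5-colorable

A valid 5-coloring: color 1: [6, 17]; color 2: [5, 7, 12]; color 3: [3, 8, 16]; color 4: [13, 15].
(χ(G) = 4 ≤ 5.)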